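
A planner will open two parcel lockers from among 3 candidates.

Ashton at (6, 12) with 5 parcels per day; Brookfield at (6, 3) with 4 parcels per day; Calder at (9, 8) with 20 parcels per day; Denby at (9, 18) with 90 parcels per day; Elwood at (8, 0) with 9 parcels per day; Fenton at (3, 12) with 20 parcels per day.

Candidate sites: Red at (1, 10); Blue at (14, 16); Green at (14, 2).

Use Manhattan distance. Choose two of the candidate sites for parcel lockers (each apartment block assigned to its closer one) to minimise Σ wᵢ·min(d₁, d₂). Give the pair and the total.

{Red, Blue}, total 1146

Evaluate every pair (each demand assigned to the nearer of the two):
  {Red, Blue}: total = 1146
  {Blue, Green}: total = 1318
  {Red, Green}: total = 1863
Best pair: {Red, Blue} with total 1146.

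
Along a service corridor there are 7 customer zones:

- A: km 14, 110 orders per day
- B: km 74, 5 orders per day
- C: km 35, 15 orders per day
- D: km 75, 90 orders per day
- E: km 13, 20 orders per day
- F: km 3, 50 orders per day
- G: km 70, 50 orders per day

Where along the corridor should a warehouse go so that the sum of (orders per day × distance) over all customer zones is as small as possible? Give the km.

x = 14

For a sum of weighted absolute distances on a line, the optimum is the weighted median (not the mean). Total weight W = 340; half-weight = 170.
Sort by position and accumulate weight:
  km 3 (F, w=50) → cum 50
  km 13 (E, w=20) → cum 70
  km 14 (A, w=110) → cum 180  ≥ 170 → median here
  km 35 (C, w=15) → cum 195
  km 70 (G, w=50) → cum 245
  km 74 (B, w=5) → cum 250
  km 75 (D, w=90) → cum 340
Optimal location: km 14.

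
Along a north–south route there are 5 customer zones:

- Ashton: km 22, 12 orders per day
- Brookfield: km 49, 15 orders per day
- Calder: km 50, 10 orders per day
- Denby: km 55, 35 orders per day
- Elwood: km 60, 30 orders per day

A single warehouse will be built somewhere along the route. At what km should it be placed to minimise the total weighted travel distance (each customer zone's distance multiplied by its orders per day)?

For a sum of weighted absolute distances on a line, the optimum is the weighted median (not the mean). Total weight W = 102; half-weight = 51.
Sort by position and accumulate weight:
  km 22 (Ashton, w=12) → cum 12
  km 49 (Brookfield, w=15) → cum 27
  km 50 (Calder, w=10) → cum 37
  km 55 (Denby, w=35) → cum 72  ≥ 51 → median here
  km 60 (Elwood, w=30) → cum 102
Optimal location: km 55.

x = 55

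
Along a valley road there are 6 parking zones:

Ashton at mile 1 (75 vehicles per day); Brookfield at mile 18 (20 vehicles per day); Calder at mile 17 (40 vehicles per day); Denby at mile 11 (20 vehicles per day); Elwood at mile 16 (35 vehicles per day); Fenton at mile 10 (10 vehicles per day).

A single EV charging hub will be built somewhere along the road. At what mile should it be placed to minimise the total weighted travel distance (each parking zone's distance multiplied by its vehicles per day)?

For a sum of weighted absolute distances on a line, the optimum is the weighted median (not the mean). Total weight W = 200; half-weight = 100.
Sort by position and accumulate weight:
  mile 1 (Ashton, w=75) → cum 75
  mile 10 (Fenton, w=10) → cum 85
  mile 11 (Denby, w=20) → cum 105  ≥ 100 → median here
  mile 16 (Elwood, w=35) → cum 140
  mile 17 (Calder, w=40) → cum 180
  mile 18 (Brookfield, w=20) → cum 200
Optimal location: mile 11.

x = 11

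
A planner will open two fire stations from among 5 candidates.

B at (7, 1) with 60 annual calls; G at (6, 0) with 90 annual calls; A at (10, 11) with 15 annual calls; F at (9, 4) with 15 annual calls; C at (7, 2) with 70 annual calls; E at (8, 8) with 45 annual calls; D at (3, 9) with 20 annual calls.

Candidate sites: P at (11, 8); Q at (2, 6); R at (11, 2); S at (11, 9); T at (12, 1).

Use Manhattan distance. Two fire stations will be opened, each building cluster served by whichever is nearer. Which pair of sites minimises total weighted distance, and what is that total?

{P, R}, total 1645

Evaluate every pair (each demand assigned to the nearer of the two):
  {P, R}: total = 1645
  {R, S}: total = 1655
  {P, T}: total = 1815
  {S, T}: total = 1825
  {Q, R}: total = 1860
  {Q, T}: total = 2060
  {R, T}: total = 2125
  {P, Q}: total = 2495
  {Q, S}: total = 2540
  {P, S}: total = 2960
Best pair: {P, R} with total 1645.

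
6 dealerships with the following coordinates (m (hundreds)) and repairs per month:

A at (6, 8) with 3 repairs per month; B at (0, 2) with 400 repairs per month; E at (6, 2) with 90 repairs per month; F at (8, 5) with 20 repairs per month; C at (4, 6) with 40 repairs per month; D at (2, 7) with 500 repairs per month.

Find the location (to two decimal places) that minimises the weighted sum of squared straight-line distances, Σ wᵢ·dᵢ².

(1.78, 4.60)

The minimiser of Σwᵢ‖p−pᵢ‖² is the weighted centroid p* = (Σwᵢpᵢ)/(Σwᵢ).
Σwᵢ = 1053.
Σwᵢxᵢ = 3·6 + 400·0 + 90·6 + 20·8 + 40·4 + 500·2 = 1878.
Σwᵢyᵢ = 3·8 + 400·2 + 90·2 + 20·5 + 40·6 + 500·7 = 4844.
x* = 1878/1053 = 1.78, y* = 4844/1053 = 4.60.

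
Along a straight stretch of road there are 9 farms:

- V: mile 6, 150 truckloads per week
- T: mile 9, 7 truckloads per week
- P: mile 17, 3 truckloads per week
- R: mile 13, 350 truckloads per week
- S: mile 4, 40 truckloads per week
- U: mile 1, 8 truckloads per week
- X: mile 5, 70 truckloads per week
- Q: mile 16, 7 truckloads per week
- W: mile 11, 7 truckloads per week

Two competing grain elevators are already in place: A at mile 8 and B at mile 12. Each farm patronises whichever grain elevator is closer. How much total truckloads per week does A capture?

275

The indifferent point is the midpoint (8+12)/2 = 10; farms left of it (closer to A at 8) go to A, those right go to B.
  U at 1 (w=8) → A
  S at 4 (w=40) → A
  X at 5 (w=70) → A
  V at 6 (w=150) → A
  T at 9 (w=7) → A
  W at 11 (w=7) → B
  R at 13 (w=350) → B
  Q at 16 (w=7) → B
  P at 17 (w=3) → B
A captures 275; B captures 367.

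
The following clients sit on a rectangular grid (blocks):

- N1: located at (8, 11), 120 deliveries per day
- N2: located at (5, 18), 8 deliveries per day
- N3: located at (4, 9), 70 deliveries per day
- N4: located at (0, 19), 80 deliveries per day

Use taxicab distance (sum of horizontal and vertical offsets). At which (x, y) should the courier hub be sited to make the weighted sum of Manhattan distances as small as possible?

(4, 11)

Manhattan distance separates: Σwᵢ(|x−xᵢ|+|y−yᵢ|) = Σwᵢ|x−xᵢ| + Σwᵢ|y−yᵢ|, so x and y are optimised independently as 1-D weighted medians.
Total weight W = 278; half = 139.
x-coordinate, sorted with cumulative weight:
  x=0 (N4, w=80) cum 80
  x=4 (N3, w=70) cum 150  ← median
  x=5 (N2, w=8) cum 158
  x=8 (N1, w=120) cum 278
⇒ x* = 4
y-coordinate, sorted with cumulative weight:
  y=9 (N3, w=70) cum 70
  y=11 (N1, w=120) cum 190  ← median
  y=18 (N2, w=8) cum 198
  y=19 (N4, w=80) cum 278
⇒ y* = 11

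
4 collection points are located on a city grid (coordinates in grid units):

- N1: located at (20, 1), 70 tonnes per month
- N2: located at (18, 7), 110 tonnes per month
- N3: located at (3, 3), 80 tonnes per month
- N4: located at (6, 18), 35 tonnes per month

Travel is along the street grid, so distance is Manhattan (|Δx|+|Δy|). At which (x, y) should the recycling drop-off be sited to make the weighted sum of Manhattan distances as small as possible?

Manhattan distance separates: Σwᵢ(|x−xᵢ|+|y−yᵢ|) = Σwᵢ|x−xᵢ| + Σwᵢ|y−yᵢ|, so x and y are optimised independently as 1-D weighted medians.
Total weight W = 295; half = 147.5.
x-coordinate, sorted with cumulative weight:
  x=3 (N3, w=80) cum 80
  x=6 (N4, w=35) cum 115
  x=18 (N2, w=110) cum 225  ← median
  x=20 (N1, w=70) cum 295
⇒ x* = 18
y-coordinate, sorted with cumulative weight:
  y=1 (N1, w=70) cum 70
  y=3 (N3, w=80) cum 150  ← median
  y=7 (N2, w=110) cum 260
  y=18 (N4, w=35) cum 295
⇒ y* = 3

(18, 3)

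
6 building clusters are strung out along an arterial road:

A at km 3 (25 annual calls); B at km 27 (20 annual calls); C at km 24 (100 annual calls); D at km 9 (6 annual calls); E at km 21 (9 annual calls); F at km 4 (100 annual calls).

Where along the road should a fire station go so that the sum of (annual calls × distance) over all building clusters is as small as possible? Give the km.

x = 9

For a sum of weighted absolute distances on a line, the optimum is the weighted median (not the mean). Total weight W = 260; half-weight = 130.
Sort by position and accumulate weight:
  km 3 (A, w=25) → cum 25
  km 4 (F, w=100) → cum 125
  km 9 (D, w=6) → cum 131  ≥ 130 → median here
  km 21 (E, w=9) → cum 140
  km 24 (C, w=100) → cum 240
  km 27 (B, w=20) → cum 260
Optimal location: km 9.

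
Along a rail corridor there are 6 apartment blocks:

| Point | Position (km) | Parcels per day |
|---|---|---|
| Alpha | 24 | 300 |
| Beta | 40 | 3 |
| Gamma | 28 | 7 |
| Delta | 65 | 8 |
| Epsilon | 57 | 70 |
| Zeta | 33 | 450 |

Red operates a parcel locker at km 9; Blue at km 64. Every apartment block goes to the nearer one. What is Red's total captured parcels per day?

The indifferent point is the midpoint (9+64)/2 = 36.5; apartment blocks left of it (closer to Red at 9) go to Red, those right go to Blue.
  Alpha at 24 (w=300) → Red
  Gamma at 28 (w=7) → Red
  Zeta at 33 (w=450) → Red
  Beta at 40 (w=3) → Blue
  Epsilon at 57 (w=70) → Blue
  Delta at 65 (w=8) → Blue
Red captures 757; Blue captures 81.

757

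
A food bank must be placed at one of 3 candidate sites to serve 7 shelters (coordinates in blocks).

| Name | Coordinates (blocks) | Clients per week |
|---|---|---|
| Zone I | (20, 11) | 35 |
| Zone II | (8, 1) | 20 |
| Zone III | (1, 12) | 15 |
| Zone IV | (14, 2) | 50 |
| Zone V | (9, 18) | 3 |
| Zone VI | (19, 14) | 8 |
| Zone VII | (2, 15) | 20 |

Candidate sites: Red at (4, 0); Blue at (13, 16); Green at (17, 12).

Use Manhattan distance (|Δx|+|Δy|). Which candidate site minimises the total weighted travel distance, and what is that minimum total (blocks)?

Total weighted distance at each candidate:
  Red (4, 0): total = 2511
  Blue (13, 16): total = 2132
  Green (17, 12): total = 1864
Minimum is at Green with total 1864 blocks.

Green, total 1864 blocks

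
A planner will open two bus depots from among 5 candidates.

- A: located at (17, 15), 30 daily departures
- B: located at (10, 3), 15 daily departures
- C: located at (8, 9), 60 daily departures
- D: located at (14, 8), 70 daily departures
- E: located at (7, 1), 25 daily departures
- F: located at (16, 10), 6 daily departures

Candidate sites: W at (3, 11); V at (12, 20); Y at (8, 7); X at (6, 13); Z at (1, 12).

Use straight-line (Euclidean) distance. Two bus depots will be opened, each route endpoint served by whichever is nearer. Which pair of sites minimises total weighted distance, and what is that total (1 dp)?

Evaluate every pair (each demand assigned to the nearer of the two):
  {V, Y}: total = 1028.3
  {Y, X}: total = 1151.6
  {W, Y}: total = 1177.5
  {Y, Z}: total = 1177.5
  {V, X}: total = 1666.1
  {W, X}: total = 1755.5
  {X, Z}: total = 1789.4
  {W, V}: total = 1826.7
  {W, Z}: total = 2065.0
  {V, Z}: total = 2089.5
Best pair: {V, Y} with total 1028.3.

{V, Y}, total 1028.3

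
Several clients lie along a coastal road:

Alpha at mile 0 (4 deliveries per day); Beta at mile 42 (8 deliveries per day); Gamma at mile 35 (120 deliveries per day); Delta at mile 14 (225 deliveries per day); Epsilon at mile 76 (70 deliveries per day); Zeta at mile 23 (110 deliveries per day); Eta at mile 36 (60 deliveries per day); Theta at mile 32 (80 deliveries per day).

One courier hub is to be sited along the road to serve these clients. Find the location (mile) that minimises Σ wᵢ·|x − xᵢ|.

x = 23

For a sum of weighted absolute distances on a line, the optimum is the weighted median (not the mean). Total weight W = 677; half-weight = 338.5.
Sort by position and accumulate weight:
  mile 0 (Alpha, w=4) → cum 4
  mile 14 (Delta, w=225) → cum 229
  mile 23 (Zeta, w=110) → cum 339  ≥ 338.5 → median here
  mile 32 (Theta, w=80) → cum 419
  mile 35 (Gamma, w=120) → cum 539
  mile 36 (Eta, w=60) → cum 599
  mile 42 (Beta, w=8) → cum 607
  mile 76 (Epsilon, w=70) → cum 677
Optimal location: mile 23.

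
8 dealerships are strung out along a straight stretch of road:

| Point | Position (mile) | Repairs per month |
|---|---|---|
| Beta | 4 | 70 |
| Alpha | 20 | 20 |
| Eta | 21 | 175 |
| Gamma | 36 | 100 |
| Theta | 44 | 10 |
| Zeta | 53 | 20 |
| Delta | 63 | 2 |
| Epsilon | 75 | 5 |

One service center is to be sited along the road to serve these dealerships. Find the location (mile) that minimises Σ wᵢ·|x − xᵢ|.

For a sum of weighted absolute distances on a line, the optimum is the weighted median (not the mean). Total weight W = 402; half-weight = 201.
Sort by position and accumulate weight:
  mile 4 (Beta, w=70) → cum 70
  mile 20 (Alpha, w=20) → cum 90
  mile 21 (Eta, w=175) → cum 265  ≥ 201 → median here
  mile 36 (Gamma, w=100) → cum 365
  mile 44 (Theta, w=10) → cum 375
  mile 53 (Zeta, w=20) → cum 395
  mile 63 (Delta, w=2) → cum 397
  mile 75 (Epsilon, w=5) → cum 402
Optimal location: mile 21.

x = 21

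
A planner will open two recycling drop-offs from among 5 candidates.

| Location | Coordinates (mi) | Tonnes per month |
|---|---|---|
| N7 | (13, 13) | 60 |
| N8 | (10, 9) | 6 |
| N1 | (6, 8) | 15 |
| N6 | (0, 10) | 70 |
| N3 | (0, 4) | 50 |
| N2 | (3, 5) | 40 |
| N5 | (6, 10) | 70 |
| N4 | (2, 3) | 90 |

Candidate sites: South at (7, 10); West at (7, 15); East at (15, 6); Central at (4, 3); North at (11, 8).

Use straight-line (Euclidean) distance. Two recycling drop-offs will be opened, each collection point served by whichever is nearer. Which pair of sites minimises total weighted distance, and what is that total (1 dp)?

Evaluate every pair (each demand assigned to the nearer of the two):
  {South, Central}: total = 1490.6
  {Central, North}: total = 1823.5
  {West, Central}: total = 1897.4
  {East, Central}: total = 2102.1
  {South, North}: total = 2416.4
  {South, West}: total = 2483.3
  {South, East}: total = 2506.3
  {West, North}: total = 3219.3
  {East, North}: total = 3419.8
  {West, East}: total = 3732.4
Best pair: {South, Central} with total 1490.6.

{South, Central}, total 1490.6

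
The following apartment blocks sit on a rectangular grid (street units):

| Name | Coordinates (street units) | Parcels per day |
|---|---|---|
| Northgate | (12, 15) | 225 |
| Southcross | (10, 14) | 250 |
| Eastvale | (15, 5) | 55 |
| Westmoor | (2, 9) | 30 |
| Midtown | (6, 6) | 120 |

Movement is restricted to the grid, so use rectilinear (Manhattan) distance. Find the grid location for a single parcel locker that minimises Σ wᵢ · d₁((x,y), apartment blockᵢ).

Manhattan distance separates: Σwᵢ(|x−xᵢ|+|y−yᵢ|) = Σwᵢ|x−xᵢ| + Σwᵢ|y−yᵢ|, so x and y are optimised independently as 1-D weighted medians.
Total weight W = 680; half = 340.
x-coordinate, sorted with cumulative weight:
  x=2 (Westmoor, w=30) cum 30
  x=6 (Midtown, w=120) cum 150
  x=10 (Southcross, w=250) cum 400  ← median
  x=12 (Northgate, w=225) cum 625
  x=15 (Eastvale, w=55) cum 680
⇒ x* = 10
y-coordinate, sorted with cumulative weight:
  y=5 (Eastvale, w=55) cum 55
  y=6 (Midtown, w=120) cum 175
  y=9 (Westmoor, w=30) cum 205
  y=14 (Southcross, w=250) cum 455  ← median
  y=15 (Northgate, w=225) cum 680
⇒ y* = 14

(10, 14)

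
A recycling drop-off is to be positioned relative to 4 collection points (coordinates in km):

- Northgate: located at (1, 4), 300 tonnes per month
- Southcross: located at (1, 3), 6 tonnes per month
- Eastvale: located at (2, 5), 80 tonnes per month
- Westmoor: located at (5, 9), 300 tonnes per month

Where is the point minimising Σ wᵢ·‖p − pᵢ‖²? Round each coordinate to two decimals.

The minimiser of Σwᵢ‖p−pᵢ‖² is the weighted centroid p* = (Σwᵢpᵢ)/(Σwᵢ).
Σwᵢ = 686.
Σwᵢxᵢ = 300·1 + 6·1 + 80·2 + 300·5 = 1966.
Σwᵢyᵢ = 300·4 + 6·3 + 80·5 + 300·9 = 4318.
x* = 1966/686 = 2.87, y* = 4318/686 = 6.29.

(2.87, 6.29)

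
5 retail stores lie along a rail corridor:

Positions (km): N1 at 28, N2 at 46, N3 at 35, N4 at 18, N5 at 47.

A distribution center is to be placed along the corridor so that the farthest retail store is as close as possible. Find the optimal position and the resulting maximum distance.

location 32.5, max distance 14.5

The 1-center on a line is the midpoint of the two extreme points: leftmost at 18, rightmost at 47.
Optimal location = (18 + 47)/2 = 32.5; maximum distance = (47 − 18)/2 = 14.5.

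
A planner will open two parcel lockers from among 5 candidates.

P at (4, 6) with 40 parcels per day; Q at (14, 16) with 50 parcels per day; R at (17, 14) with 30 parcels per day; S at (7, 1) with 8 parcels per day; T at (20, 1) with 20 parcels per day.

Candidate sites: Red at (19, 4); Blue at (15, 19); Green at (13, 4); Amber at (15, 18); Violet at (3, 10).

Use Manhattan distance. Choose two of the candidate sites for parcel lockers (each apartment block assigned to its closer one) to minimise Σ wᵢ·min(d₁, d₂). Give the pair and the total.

Evaluate every pair (each demand assigned to the nearer of the two):
  {Green, Amber}: total = 1042
  {Amber, Violet}: total = 1074
  {Blue, Green}: total = 1122
  {Blue, Violet}: total = 1174
  {Red, Amber}: total = 1210
  {Red, Blue}: total = 1290
  {Green, Violet}: total = 1542
  {Red, Violet}: total = 1594
  {Red, Green}: total = 1602
  {Blue, Amber}: total = 1890
Best pair: {Green, Amber} with total 1042.

{Green, Amber}, total 1042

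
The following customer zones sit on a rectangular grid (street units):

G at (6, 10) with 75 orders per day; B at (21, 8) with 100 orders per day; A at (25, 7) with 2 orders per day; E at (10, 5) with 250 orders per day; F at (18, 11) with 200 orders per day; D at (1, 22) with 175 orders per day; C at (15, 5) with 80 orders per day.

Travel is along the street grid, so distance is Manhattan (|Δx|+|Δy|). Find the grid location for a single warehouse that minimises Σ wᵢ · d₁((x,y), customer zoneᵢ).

Manhattan distance separates: Σwᵢ(|x−xᵢ|+|y−yᵢ|) = Σwᵢ|x−xᵢ| + Σwᵢ|y−yᵢ|, so x and y are optimised independently as 1-D weighted medians.
Total weight W = 882; half = 441.
x-coordinate, sorted with cumulative weight:
  x=1 (D, w=175) cum 175
  x=6 (G, w=75) cum 250
  x=10 (E, w=250) cum 500  ← median
  x=15 (C, w=80) cum 580
  x=18 (F, w=200) cum 780
  x=21 (B, w=100) cum 880
  x=25 (A, w=2) cum 882
⇒ x* = 10
y-coordinate, sorted with cumulative weight:
  y=5 (E, w=250) cum 250
  y=5 (C, w=80) cum 330
  y=7 (A, w=2) cum 332
  y=8 (B, w=100) cum 432
  y=10 (G, w=75) cum 507  ← median
  y=11 (F, w=200) cum 707
  y=22 (D, w=175) cum 882
⇒ y* = 10

(10, 10)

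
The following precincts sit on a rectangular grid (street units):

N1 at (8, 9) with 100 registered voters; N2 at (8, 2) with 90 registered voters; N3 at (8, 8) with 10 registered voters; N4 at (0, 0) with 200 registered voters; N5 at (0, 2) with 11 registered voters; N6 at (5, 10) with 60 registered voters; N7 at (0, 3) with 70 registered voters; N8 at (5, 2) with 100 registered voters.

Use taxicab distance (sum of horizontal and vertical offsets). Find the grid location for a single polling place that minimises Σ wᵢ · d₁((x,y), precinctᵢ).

(5, 2)

Manhattan distance separates: Σwᵢ(|x−xᵢ|+|y−yᵢ|) = Σwᵢ|x−xᵢ| + Σwᵢ|y−yᵢ|, so x and y are optimised independently as 1-D weighted medians.
Total weight W = 641; half = 320.5.
x-coordinate, sorted with cumulative weight:
  x=0 (N4, w=200) cum 200
  x=0 (N5, w=11) cum 211
  x=0 (N7, w=70) cum 281
  x=5 (N6, w=60) cum 341  ← median
  x=5 (N8, w=100) cum 441
  x=8 (N1, w=100) cum 541
  x=8 (N2, w=90) cum 631
  x=8 (N3, w=10) cum 641
⇒ x* = 5
y-coordinate, sorted with cumulative weight:
  y=0 (N4, w=200) cum 200
  y=2 (N2, w=90) cum 290
  y=2 (N5, w=11) cum 301
  y=2 (N8, w=100) cum 401  ← median
  y=3 (N7, w=70) cum 471
  y=8 (N3, w=10) cum 481
  y=9 (N1, w=100) cum 581
  y=10 (N6, w=60) cum 641
⇒ y* = 2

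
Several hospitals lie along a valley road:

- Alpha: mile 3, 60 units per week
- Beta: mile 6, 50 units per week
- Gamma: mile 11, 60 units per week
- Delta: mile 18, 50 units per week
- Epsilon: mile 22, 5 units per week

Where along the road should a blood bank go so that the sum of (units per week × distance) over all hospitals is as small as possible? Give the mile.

For a sum of weighted absolute distances on a line, the optimum is the weighted median (not the mean). Total weight W = 225; half-weight = 112.5.
Sort by position and accumulate weight:
  mile 3 (Alpha, w=60) → cum 60
  mile 6 (Beta, w=50) → cum 110
  mile 11 (Gamma, w=60) → cum 170  ≥ 112.5 → median here
  mile 18 (Delta, w=50) → cum 220
  mile 22 (Epsilon, w=5) → cum 225
Optimal location: mile 11.

x = 11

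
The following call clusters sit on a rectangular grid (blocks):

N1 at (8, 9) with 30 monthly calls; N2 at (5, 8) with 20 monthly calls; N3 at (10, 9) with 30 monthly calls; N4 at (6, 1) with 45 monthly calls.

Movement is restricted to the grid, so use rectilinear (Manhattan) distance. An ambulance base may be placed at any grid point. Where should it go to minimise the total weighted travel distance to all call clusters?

Manhattan distance separates: Σwᵢ(|x−xᵢ|+|y−yᵢ|) = Σwᵢ|x−xᵢ| + Σwᵢ|y−yᵢ|, so x and y are optimised independently as 1-D weighted medians.
Total weight W = 125; half = 62.5.
x-coordinate, sorted with cumulative weight:
  x=5 (N2, w=20) cum 20
  x=6 (N4, w=45) cum 65  ← median
  x=8 (N1, w=30) cum 95
  x=10 (N3, w=30) cum 125
⇒ x* = 6
y-coordinate, sorted with cumulative weight:
  y=1 (N4, w=45) cum 45
  y=8 (N2, w=20) cum 65  ← median
  y=9 (N1, w=30) cum 95
  y=9 (N3, w=30) cum 125
⇒ y* = 8

(6, 8)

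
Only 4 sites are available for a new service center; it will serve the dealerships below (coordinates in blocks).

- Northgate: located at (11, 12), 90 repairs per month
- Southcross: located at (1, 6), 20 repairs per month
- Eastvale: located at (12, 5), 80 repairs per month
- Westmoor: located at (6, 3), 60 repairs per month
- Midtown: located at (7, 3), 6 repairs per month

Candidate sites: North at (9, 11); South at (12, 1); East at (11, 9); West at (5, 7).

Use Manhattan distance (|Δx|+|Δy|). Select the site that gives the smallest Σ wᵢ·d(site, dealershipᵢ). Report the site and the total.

East, total 1650 blocks

Total weighted distance at each candidate:
  North (9, 11): total = 1970
  South (12, 1): total = 2242
  East (11, 9): total = 1650
  West (5, 7): total = 2146
Minimum is at East with total 1650 blocks.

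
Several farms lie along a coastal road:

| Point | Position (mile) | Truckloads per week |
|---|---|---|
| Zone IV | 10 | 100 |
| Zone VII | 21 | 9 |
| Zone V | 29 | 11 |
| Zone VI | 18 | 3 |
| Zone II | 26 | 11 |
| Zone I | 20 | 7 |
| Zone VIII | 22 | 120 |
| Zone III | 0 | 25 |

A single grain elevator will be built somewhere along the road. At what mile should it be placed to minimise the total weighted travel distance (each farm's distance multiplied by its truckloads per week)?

For a sum of weighted absolute distances on a line, the optimum is the weighted median (not the mean). Total weight W = 286; half-weight = 143.
Sort by position and accumulate weight:
  mile 0 (Zone III, w=25) → cum 25
  mile 10 (Zone IV, w=100) → cum 125
  mile 18 (Zone VI, w=3) → cum 128
  mile 20 (Zone I, w=7) → cum 135
  mile 21 (Zone VII, w=9) → cum 144  ≥ 143 → median here
  mile 22 (Zone VIII, w=120) → cum 264
  mile 26 (Zone II, w=11) → cum 275
  mile 29 (Zone V, w=11) → cum 286
Optimal location: mile 21.

x = 21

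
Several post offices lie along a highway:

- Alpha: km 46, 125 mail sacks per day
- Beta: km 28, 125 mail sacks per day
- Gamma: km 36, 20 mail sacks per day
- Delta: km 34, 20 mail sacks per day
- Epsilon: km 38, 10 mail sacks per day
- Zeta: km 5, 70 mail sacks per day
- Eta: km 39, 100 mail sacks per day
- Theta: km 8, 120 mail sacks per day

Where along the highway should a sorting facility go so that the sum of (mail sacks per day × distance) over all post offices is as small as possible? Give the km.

For a sum of weighted absolute distances on a line, the optimum is the weighted median (not the mean). Total weight W = 590; half-weight = 295.
Sort by position and accumulate weight:
  km 5 (Zeta, w=70) → cum 70
  km 8 (Theta, w=120) → cum 190
  km 28 (Beta, w=125) → cum 315  ≥ 295 → median here
  km 34 (Delta, w=20) → cum 335
  km 36 (Gamma, w=20) → cum 355
  km 38 (Epsilon, w=10) → cum 365
  km 39 (Eta, w=100) → cum 465
  km 46 (Alpha, w=125) → cum 590
Optimal location: km 28.

x = 28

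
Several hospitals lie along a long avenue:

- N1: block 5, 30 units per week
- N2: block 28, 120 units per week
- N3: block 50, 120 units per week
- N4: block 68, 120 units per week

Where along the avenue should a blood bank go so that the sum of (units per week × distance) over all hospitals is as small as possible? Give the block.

x = 50

For a sum of weighted absolute distances on a line, the optimum is the weighted median (not the mean). Total weight W = 390; half-weight = 195.
Sort by position and accumulate weight:
  block 5 (N1, w=30) → cum 30
  block 28 (N2, w=120) → cum 150
  block 50 (N3, w=120) → cum 270  ≥ 195 → median here
  block 68 (N4, w=120) → cum 390
Optimal location: block 50.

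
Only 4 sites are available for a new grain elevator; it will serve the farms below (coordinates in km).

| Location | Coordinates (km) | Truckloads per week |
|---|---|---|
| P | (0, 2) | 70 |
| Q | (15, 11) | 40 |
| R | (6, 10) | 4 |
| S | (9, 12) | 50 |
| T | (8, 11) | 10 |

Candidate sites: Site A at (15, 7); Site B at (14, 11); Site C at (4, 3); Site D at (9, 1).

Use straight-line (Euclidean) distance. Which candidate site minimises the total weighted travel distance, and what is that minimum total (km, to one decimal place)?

Total weighted distance at each candidate:
  Site A (15, 7): total = 1775.9
  Site B (14, 11): total = 1552.2
  Site C (4, 3): total = 1466.0
  Site D (9, 1): total = 1788.8
Minimum is at Site C with total 1466.0 km.

Site C, total 1466.0 km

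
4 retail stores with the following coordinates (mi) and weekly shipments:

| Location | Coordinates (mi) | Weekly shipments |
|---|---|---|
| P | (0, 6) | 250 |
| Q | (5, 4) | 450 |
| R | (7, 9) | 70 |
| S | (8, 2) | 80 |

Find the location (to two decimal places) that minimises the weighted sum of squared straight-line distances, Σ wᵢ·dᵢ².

(3.98, 4.81)

The minimiser of Σwᵢ‖p−pᵢ‖² is the weighted centroid p* = (Σwᵢpᵢ)/(Σwᵢ).
Σwᵢ = 850.
Σwᵢxᵢ = 250·0 + 450·5 + 70·7 + 80·8 = 3380.
Σwᵢyᵢ = 250·6 + 450·4 + 70·9 + 80·2 = 4090.
x* = 3380/850 = 3.98, y* = 4090/850 = 4.81.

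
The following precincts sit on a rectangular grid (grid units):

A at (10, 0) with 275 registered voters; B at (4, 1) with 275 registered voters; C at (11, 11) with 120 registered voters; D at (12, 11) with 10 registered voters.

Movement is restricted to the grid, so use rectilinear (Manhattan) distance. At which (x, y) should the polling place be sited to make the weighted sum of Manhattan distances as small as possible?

Manhattan distance separates: Σwᵢ(|x−xᵢ|+|y−yᵢ|) = Σwᵢ|x−xᵢ| + Σwᵢ|y−yᵢ|, so x and y are optimised independently as 1-D weighted medians.
Total weight W = 680; half = 340.
x-coordinate, sorted with cumulative weight:
  x=4 (B, w=275) cum 275
  x=10 (A, w=275) cum 550  ← median
  x=11 (C, w=120) cum 670
  x=12 (D, w=10) cum 680
⇒ x* = 10
y-coordinate, sorted with cumulative weight:
  y=0 (A, w=275) cum 275
  y=1 (B, w=275) cum 550  ← median
  y=11 (C, w=120) cum 670
  y=11 (D, w=10) cum 680
⇒ y* = 1

(10, 1)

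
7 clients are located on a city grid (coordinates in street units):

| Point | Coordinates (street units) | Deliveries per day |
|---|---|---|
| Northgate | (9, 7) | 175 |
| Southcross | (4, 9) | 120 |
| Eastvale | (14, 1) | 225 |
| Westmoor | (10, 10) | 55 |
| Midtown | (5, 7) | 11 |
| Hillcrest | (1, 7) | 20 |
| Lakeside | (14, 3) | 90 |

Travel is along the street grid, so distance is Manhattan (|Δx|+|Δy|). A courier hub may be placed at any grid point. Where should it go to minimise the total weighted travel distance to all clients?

(10, 7)

Manhattan distance separates: Σwᵢ(|x−xᵢ|+|y−yᵢ|) = Σwᵢ|x−xᵢ| + Σwᵢ|y−yᵢ|, so x and y are optimised independently as 1-D weighted medians.
Total weight W = 696; half = 348.
x-coordinate, sorted with cumulative weight:
  x=1 (Hillcrest, w=20) cum 20
  x=4 (Southcross, w=120) cum 140
  x=5 (Midtown, w=11) cum 151
  x=9 (Northgate, w=175) cum 326
  x=10 (Westmoor, w=55) cum 381  ← median
  x=14 (Eastvale, w=225) cum 606
  x=14 (Lakeside, w=90) cum 696
⇒ x* = 10
y-coordinate, sorted with cumulative weight:
  y=1 (Eastvale, w=225) cum 225
  y=3 (Lakeside, w=90) cum 315
  y=7 (Northgate, w=175) cum 490  ← median
  y=7 (Midtown, w=11) cum 501
  y=7 (Hillcrest, w=20) cum 521
  y=9 (Southcross, w=120) cum 641
  y=10 (Westmoor, w=55) cum 696
⇒ y* = 7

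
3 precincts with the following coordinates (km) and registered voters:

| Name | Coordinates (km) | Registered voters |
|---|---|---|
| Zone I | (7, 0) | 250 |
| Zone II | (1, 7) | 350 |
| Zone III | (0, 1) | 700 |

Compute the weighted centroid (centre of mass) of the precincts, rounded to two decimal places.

(1.62, 2.42)

The minimiser of Σwᵢ‖p−pᵢ‖² is the weighted centroid p* = (Σwᵢpᵢ)/(Σwᵢ).
Σwᵢ = 1300.
Σwᵢxᵢ = 250·7 + 350·1 + 700·0 = 2100.
Σwᵢyᵢ = 250·0 + 350·7 + 700·1 = 3150.
x* = 2100/1300 = 1.62, y* = 3150/1300 = 2.42.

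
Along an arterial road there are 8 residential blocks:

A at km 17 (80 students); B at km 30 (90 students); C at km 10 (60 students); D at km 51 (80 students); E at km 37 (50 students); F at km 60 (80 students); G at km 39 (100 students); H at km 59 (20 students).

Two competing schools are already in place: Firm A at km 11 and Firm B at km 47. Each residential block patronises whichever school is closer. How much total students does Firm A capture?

140

The indifferent point is the midpoint (11+47)/2 = 29; residential blocks left of it (closer to Firm A at 11) go to Firm A, those right go to Firm B.
  C at 10 (w=60) → Firm A
  A at 17 (w=80) → Firm A
  B at 30 (w=90) → Firm B
  E at 37 (w=50) → Firm B
  G at 39 (w=100) → Firm B
  D at 51 (w=80) → Firm B
  H at 59 (w=20) → Firm B
  F at 60 (w=80) → Firm B
Firm A captures 140; Firm B captures 420.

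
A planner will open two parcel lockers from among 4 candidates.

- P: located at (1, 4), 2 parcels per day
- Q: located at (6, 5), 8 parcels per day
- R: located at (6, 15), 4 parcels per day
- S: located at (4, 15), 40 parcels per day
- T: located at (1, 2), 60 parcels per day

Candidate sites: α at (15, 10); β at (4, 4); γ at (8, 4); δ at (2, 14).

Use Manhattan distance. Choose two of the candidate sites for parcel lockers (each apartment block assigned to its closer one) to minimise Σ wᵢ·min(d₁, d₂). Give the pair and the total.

Evaluate every pair (each demand assigned to the nearer of the two):
  {β, δ}: total = 470
  {γ, δ}: total = 718
  {α, β}: total = 822
  {β, γ}: total = 822
  {α, δ}: total = 1046
  {α, γ}: total = 1230
Best pair: {β, δ} with total 470.

{β, δ}, total 470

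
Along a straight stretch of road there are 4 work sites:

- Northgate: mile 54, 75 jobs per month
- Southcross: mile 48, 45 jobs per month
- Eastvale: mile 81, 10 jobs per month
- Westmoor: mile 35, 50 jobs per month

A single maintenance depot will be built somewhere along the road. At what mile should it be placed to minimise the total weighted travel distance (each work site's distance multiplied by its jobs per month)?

x = 48

For a sum of weighted absolute distances on a line, the optimum is the weighted median (not the mean). Total weight W = 180; half-weight = 90.
Sort by position and accumulate weight:
  mile 35 (Westmoor, w=50) → cum 50
  mile 48 (Southcross, w=45) → cum 95  ≥ 90 → median here
  mile 54 (Northgate, w=75) → cum 170
  mile 81 (Eastvale, w=10) → cum 180
Optimal location: mile 48.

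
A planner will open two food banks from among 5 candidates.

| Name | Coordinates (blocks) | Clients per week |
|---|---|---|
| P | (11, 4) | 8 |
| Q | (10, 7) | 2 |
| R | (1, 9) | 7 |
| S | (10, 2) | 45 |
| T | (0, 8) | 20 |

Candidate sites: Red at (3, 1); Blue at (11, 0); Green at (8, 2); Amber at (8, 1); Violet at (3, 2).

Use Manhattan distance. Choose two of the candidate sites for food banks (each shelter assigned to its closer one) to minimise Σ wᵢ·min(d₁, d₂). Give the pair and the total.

Evaluate every pair (each demand assigned to the nearer of the two):
  {Green, Violet}: total = 387
  {Red, Green}: total = 414
  {Blue, Violet}: total = 426
  {Amber, Violet}: total = 442
  {Red, Blue}: total = 453
  {Red, Amber}: total = 469
  {Blue, Green}: total = 514
  {Green, Amber}: total = 522
  {Blue, Amber}: total = 588
  {Red, Violet}: total = 662
Best pair: {Green, Violet} with total 387.

{Green, Violet}, total 387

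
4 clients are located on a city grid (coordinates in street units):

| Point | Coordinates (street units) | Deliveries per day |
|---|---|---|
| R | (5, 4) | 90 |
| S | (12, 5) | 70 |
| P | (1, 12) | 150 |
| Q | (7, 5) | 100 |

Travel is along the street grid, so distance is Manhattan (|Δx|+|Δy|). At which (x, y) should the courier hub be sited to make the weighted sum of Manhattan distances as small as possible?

Manhattan distance separates: Σwᵢ(|x−xᵢ|+|y−yᵢ|) = Σwᵢ|x−xᵢ| + Σwᵢ|y−yᵢ|, so x and y are optimised independently as 1-D weighted medians.
Total weight W = 410; half = 205.
x-coordinate, sorted with cumulative weight:
  x=1 (P, w=150) cum 150
  x=5 (R, w=90) cum 240  ← median
  x=7 (Q, w=100) cum 340
  x=12 (S, w=70) cum 410
⇒ x* = 5
y-coordinate, sorted with cumulative weight:
  y=4 (R, w=90) cum 90
  y=5 (S, w=70) cum 160
  y=5 (Q, w=100) cum 260  ← median
  y=12 (P, w=150) cum 410
⇒ y* = 5

(5, 5)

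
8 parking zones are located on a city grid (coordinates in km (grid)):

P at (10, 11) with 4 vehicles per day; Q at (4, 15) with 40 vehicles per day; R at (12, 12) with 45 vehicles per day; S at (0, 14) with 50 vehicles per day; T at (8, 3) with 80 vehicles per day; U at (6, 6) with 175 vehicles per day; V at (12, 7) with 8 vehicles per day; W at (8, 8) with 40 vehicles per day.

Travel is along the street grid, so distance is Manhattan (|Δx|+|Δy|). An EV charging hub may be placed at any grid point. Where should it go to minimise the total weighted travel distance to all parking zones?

(6, 6)

Manhattan distance separates: Σwᵢ(|x−xᵢ|+|y−yᵢ|) = Σwᵢ|x−xᵢ| + Σwᵢ|y−yᵢ|, so x and y are optimised independently as 1-D weighted medians.
Total weight W = 442; half = 221.
x-coordinate, sorted with cumulative weight:
  x=0 (S, w=50) cum 50
  x=4 (Q, w=40) cum 90
  x=6 (U, w=175) cum 265  ← median
  x=8 (T, w=80) cum 345
  x=8 (W, w=40) cum 385
  x=10 (P, w=4) cum 389
  x=12 (R, w=45) cum 434
  x=12 (V, w=8) cum 442
⇒ x* = 6
y-coordinate, sorted with cumulative weight:
  y=3 (T, w=80) cum 80
  y=6 (U, w=175) cum 255  ← median
  y=7 (V, w=8) cum 263
  y=8 (W, w=40) cum 303
  y=11 (P, w=4) cum 307
  y=12 (R, w=45) cum 352
  y=14 (S, w=50) cum 402
  y=15 (Q, w=40) cum 442
⇒ y* = 6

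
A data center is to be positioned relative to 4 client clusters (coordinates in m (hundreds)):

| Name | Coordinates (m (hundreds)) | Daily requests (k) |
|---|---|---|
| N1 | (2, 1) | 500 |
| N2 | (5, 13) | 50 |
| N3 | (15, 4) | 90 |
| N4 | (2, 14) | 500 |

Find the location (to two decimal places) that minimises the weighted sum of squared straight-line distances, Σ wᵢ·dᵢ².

(3.16, 7.46)

The minimiser of Σwᵢ‖p−pᵢ‖² is the weighted centroid p* = (Σwᵢpᵢ)/(Σwᵢ).
Σwᵢ = 1140.
Σwᵢxᵢ = 500·2 + 50·5 + 90·15 + 500·2 = 3600.
Σwᵢyᵢ = 500·1 + 50·13 + 90·4 + 500·14 = 8510.
x* = 3600/1140 = 3.16, y* = 8510/1140 = 7.46.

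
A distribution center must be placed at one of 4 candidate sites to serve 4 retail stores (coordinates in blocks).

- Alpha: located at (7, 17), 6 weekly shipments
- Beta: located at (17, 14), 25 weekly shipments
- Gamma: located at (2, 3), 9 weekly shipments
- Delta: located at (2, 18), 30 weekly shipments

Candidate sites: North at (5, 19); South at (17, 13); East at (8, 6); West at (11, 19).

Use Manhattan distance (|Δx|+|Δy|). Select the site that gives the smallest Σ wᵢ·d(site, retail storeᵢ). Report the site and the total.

Total weighted distance at each candidate:
  North (5, 19): total = 740
  South (17, 13): total = 934
  East (8, 6): total = 1118
  West (11, 19): total = 836
Minimum is at North with total 740 blocks.

North, total 740 blocks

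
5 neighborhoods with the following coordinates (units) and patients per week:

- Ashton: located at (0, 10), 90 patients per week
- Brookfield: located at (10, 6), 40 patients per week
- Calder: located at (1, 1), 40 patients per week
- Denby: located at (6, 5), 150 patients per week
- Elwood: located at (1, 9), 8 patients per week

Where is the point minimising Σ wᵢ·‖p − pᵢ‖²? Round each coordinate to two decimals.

The minimiser of Σwᵢ‖p−pᵢ‖² is the weighted centroid p* = (Σwᵢpᵢ)/(Σwᵢ).
Σwᵢ = 328.
Σwᵢxᵢ = 90·0 + 40·10 + 40·1 + 150·6 + 8·1 = 1348.
Σwᵢyᵢ = 90·10 + 40·6 + 40·1 + 150·5 + 8·9 = 2002.
x* = 1348/328 = 4.11, y* = 2002/328 = 6.10.

(4.11, 6.10)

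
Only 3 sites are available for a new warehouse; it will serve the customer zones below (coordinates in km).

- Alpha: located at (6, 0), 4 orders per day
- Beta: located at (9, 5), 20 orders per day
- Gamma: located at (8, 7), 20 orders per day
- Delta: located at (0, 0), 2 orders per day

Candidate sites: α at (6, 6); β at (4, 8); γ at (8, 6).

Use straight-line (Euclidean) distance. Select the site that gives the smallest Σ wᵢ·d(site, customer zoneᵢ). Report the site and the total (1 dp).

Total weighted distance at each candidate:
  α (6, 6): total = 148.9
  β (4, 8): total = 250.0
  γ (8, 6): total = 93.6
Minimum is at γ with total 93.6 km.

γ, total 93.6 km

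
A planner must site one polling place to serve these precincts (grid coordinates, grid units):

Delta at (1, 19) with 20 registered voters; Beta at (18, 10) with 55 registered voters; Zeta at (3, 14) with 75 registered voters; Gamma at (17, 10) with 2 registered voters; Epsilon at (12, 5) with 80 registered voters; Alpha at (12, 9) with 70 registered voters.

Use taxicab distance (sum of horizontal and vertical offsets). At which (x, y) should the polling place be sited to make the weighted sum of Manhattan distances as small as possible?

Manhattan distance separates: Σwᵢ(|x−xᵢ|+|y−yᵢ|) = Σwᵢ|x−xᵢ| + Σwᵢ|y−yᵢ|, so x and y are optimised independently as 1-D weighted medians.
Total weight W = 302; half = 151.
x-coordinate, sorted with cumulative weight:
  x=1 (Delta, w=20) cum 20
  x=3 (Zeta, w=75) cum 95
  x=12 (Epsilon, w=80) cum 175  ← median
  x=12 (Alpha, w=70) cum 245
  x=17 (Gamma, w=2) cum 247
  x=18 (Beta, w=55) cum 302
⇒ x* = 12
y-coordinate, sorted with cumulative weight:
  y=5 (Epsilon, w=80) cum 80
  y=9 (Alpha, w=70) cum 150
  y=10 (Beta, w=55) cum 205  ← median
  y=10 (Gamma, w=2) cum 207
  y=14 (Zeta, w=75) cum 282
  y=19 (Delta, w=20) cum 302
⇒ y* = 10

(12, 10)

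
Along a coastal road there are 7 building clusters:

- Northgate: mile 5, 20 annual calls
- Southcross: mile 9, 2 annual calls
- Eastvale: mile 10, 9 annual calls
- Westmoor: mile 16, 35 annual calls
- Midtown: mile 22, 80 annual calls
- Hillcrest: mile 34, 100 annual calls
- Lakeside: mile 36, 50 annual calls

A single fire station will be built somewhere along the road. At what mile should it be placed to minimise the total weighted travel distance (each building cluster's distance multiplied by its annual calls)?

x = 34

For a sum of weighted absolute distances on a line, the optimum is the weighted median (not the mean). Total weight W = 296; half-weight = 148.
Sort by position and accumulate weight:
  mile 5 (Northgate, w=20) → cum 20
  mile 9 (Southcross, w=2) → cum 22
  mile 10 (Eastvale, w=9) → cum 31
  mile 16 (Westmoor, w=35) → cum 66
  mile 22 (Midtown, w=80) → cum 146
  mile 34 (Hillcrest, w=100) → cum 246  ≥ 148 → median here
  mile 36 (Lakeside, w=50) → cum 296
Optimal location: mile 34.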